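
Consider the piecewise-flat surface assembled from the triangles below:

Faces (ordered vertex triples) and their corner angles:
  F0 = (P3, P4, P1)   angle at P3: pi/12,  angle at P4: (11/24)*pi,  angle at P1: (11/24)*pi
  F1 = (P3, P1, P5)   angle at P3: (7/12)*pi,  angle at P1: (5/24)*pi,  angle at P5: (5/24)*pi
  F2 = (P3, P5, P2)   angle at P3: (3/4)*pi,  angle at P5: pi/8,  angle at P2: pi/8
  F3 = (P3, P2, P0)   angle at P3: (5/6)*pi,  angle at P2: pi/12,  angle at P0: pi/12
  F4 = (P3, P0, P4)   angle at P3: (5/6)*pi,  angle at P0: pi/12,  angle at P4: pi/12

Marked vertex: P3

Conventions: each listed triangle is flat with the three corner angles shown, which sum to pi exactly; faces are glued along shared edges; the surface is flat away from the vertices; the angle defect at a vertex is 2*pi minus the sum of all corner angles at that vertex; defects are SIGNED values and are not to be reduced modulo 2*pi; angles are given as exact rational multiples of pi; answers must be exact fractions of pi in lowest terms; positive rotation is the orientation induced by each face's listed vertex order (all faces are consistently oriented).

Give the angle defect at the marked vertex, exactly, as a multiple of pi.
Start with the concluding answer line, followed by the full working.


Answer: defect(P3) = (-13/12)*pi

Sum of corner angles at P3: (37/12)*pi
defect = 2*pi - (37/12)*pi


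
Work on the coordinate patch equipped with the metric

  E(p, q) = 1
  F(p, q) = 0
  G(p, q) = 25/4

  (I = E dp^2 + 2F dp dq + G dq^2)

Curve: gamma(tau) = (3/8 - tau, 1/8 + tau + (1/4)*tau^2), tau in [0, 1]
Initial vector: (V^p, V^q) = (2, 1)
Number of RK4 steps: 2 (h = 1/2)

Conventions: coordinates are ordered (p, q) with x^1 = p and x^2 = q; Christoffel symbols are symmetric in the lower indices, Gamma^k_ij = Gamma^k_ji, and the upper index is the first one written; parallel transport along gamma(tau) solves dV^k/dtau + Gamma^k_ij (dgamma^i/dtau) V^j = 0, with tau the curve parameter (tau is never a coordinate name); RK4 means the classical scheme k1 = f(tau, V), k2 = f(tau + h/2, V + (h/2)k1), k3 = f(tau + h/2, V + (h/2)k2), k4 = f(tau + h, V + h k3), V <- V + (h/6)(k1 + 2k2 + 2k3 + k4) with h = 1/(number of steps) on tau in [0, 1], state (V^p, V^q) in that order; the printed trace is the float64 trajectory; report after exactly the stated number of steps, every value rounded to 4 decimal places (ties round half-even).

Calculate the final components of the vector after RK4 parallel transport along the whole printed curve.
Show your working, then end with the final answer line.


gamma'(tau) = (-1, 1 + (1/2)*tau); f(tau, V)^k = -Gamma^k_ij(gamma(tau)) gamma'^i(tau) V^j; h = 1/2; intermediate values shown to 6 dp
curve data and Christoffel symbols at the stage parameters:
  tau = 0.000000: gamma = (0.375000, 0.125000), gamma' = (-1.000000, 1.000000); Gamma_ppp = 0.000000, Gamma_ppq = 0.000000, Gamma_pqq = 0.000000, Gamma_qpp = 0.000000, Gamma_qpq = 0.000000, Gamma_qqq = 0.000000
  tau = 0.250000: gamma = (0.125000, 0.390625), gamma' = (-1.000000, 1.125000); Gamma_ppp = 0.000000, Gamma_ppq = 0.000000, Gamma_pqq = 0.000000, Gamma_qpp = 0.000000, Gamma_qpq = 0.000000, Gamma_qqq = 0.000000
  tau = 0.500000: gamma = (-0.125000, 0.687500), gamma' = (-1.000000, 1.250000); Gamma_ppp = 0.000000, Gamma_ppq = 0.000000, Gamma_pqq = 0.000000, Gamma_qpp = 0.000000, Gamma_qpq = 0.000000, Gamma_qqq = 0.000000
  tau = 0.750000: gamma = (-0.375000, 1.015625), gamma' = (-1.000000, 1.375000); Gamma_ppp = 0.000000, Gamma_ppq = 0.000000, Gamma_pqq = 0.000000, Gamma_qpp = 0.000000, Gamma_qpq = 0.000000, Gamma_qqq = 0.000000
  tau = 1.000000: gamma = (-0.625000, 1.375000), gamma' = (-1.000000, 1.500000); Gamma_ppp = 0.000000, Gamma_ppq = 0.000000, Gamma_pqq = 0.000000, Gamma_qpp = 0.000000, Gamma_qpq = 0.000000, Gamma_qqq = 0.000000
step 0: V^p = 2.0000, V^q = 1.0000
step 1: k1 = (0.000000, 0.000000), k2 = (0.000000, 0.000000), k3 = (0.000000, 0.000000), k4 = (0.000000, 0.000000); V <- V + (h/6)(k1 + 2k2 + 2k3 + k4): V^p = 2.0000, V^q = 1.0000
step 2: k1 = (0.000000, 0.000000), k2 = (0.000000, 0.000000), k3 = (0.000000, 0.000000), k4 = (0.000000, 0.000000); V <- V + (h/6)(k1 + 2k2 + 2k3 + k4): V^p = 2.0000, V^q = 1.0000

Answer: V^p = 2.0000, V^q = 1.0000


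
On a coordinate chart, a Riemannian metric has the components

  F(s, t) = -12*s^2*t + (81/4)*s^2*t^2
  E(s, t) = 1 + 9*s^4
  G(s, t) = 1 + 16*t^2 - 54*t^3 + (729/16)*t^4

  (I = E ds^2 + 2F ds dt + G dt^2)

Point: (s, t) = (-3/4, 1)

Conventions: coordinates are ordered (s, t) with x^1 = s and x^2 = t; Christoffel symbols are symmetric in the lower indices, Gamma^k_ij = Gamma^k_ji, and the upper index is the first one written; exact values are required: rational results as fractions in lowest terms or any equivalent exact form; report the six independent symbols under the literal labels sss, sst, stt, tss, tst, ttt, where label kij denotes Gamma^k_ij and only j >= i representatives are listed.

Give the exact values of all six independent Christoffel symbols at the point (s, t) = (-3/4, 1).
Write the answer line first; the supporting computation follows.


Answer: Gamma_sss = -1944/2921, Gamma_sst = 0, Gamma_stt = 4104/2921, Gamma_tss = -3168/2921, Gamma_tst = 0, Gamma_ttt = 6688/2921

E = 985/256, F = 297/64, G = 137/16 at the point
E_s = -243/16, E_t = 0, F_s = -99/8, F_t = 513/32, G_s = 0, G_t = 209/4
EG - F^2 = 2921/256;  g^inv = (256/2921) * [[137/16, -297/64], [-297/64, 985/256]]
first-kind symbols [ij,l] = (1/2)(d_i g_jl + d_j g_il - d_l g_ij): [ss,s] = E_s/2 = -243/32, [ss,t] = F_s - E_t/2 = -99/8, [st,s] = E_t/2 = 0, [st,t] = G_s/2 = 0, [tt,s] = F_t - G_s/2 = 513/32, [tt,t] = G_t/2 = 209/8
Gamma^s_ij = (G*[ij,s] - F*[ij,t])/(EG - F^2), Gamma^t_ij = (E*[ij,t] - F*[ij,s])/(EG - F^2)


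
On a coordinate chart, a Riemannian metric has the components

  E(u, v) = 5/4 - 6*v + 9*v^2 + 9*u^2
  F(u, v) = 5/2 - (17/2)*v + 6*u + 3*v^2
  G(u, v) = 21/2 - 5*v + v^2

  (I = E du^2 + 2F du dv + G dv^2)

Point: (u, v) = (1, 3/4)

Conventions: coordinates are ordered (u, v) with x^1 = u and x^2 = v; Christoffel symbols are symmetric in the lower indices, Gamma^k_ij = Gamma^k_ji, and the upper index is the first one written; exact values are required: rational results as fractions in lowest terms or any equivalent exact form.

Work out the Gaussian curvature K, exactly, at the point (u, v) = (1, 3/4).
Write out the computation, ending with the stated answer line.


E = 173/16, F = 61/16, G = 117/16, EG - F^2 = 2065/32 at the point
E_u = 18, E_v = 15/2, F_u = 6, F_v = -4, G_u = 0, G_v = -7/2
E_vv = 18, F_uv = 0, G_uu = 0
K follows from Brioschi's formula, (det M1 - det M2)/(EG - F^2)^2.
M1 = [[-E_vv/2 + F_uv - G_uu/2, E_u/2, F_u - E_v/2], [F_v - G_u/2, E, F], [G_v/2, F, G]] = [[-9, 9, 9/4], [-4, 173/16, 61/16], [-7/4, 61/16, 117/16]]; det M1 = -94545/256
M2 = [[0, E_v/2, G_u/2], [E_v/2, E, F], [G_u/2, F, G]] = [[0, 15/4, 0], [15/4, 173/16, 61/16], [0, 61/16, 117/16]]; det M2 = -26325/256
det M1 - det M2 = -17055/64; K = -17055/64 / (2065/32)^2 = -54576/852845

Answer: K = -54576/852845


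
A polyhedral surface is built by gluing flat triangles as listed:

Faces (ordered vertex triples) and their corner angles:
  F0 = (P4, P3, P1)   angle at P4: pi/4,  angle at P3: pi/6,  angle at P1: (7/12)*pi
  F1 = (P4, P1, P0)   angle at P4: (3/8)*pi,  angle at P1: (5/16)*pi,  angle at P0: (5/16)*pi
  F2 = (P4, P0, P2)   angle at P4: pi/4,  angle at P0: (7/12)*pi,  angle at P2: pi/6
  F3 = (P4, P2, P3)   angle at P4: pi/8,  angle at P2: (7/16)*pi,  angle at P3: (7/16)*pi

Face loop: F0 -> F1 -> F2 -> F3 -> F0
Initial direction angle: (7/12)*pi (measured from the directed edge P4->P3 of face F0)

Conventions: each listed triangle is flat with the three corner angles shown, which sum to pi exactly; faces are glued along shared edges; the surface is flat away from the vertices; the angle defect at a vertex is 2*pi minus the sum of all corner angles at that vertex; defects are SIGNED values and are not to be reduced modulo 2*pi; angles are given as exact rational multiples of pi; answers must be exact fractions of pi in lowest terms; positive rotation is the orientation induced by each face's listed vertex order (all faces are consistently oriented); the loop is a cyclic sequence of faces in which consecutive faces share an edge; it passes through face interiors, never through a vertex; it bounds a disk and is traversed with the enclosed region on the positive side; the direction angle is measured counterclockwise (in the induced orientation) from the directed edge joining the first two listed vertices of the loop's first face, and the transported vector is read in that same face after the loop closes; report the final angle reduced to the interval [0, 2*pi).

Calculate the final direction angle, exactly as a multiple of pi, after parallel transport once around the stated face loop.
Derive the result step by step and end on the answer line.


enclosed vertex P4: corner angles sum to pi, defect = 2*pi - pi = pi
the rotation equals the total enclosed defect, so the final angle is initial + defects (mod 2*pi)
final angle = (7/12)*pi + pi = (19/12)*pi (mod 2*pi)

Answer: final direction angle = (19/12)*pi


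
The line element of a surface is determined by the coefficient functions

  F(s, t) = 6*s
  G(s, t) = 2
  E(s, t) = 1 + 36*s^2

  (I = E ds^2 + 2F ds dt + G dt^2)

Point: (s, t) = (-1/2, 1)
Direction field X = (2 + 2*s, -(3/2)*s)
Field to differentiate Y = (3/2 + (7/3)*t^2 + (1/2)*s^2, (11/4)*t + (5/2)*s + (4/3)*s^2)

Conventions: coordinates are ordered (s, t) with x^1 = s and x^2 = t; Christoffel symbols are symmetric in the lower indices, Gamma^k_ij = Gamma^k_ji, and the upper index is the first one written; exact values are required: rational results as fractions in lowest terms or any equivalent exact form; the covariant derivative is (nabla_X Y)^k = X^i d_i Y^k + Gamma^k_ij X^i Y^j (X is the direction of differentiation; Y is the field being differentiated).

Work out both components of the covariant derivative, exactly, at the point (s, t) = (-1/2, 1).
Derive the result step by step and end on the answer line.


E = 10, F = -3, G = 2 at the point
E_s = -36, E_t = 0, F_s = 6, F_t = 0, G_s = 0, G_t = 0
EG - F^2 = 11;  g^inv = (1/11) * [[2, 3], [3, 10]]
first-kind symbols [ij,l] = (1/2)(d_i g_jl + d_j g_il - d_l g_ij): [ss,s] = E_s/2 = -18, [ss,t] = F_s - E_t/2 = 6, [st,s] = E_t/2 = 0, [st,t] = G_s/2 = 0, [tt,s] = F_t - G_s/2 = 0, [tt,t] = G_t/2 = 0
Gamma^s_ij = (G*[ij,s] - F*[ij,t])/(EG - F^2), Gamma^t_ij = (E*[ij,t] - F*[ij,s])/(EG - F^2)
Gamma_sss = -18/11, Gamma_sst = 0, Gamma_stt = 0, Gamma_tss = 6/11, Gamma_tst = 0, Gamma_ttt = 0
X = (1, 3/4), Y = (95/24, 11/6) at the point

Answer: (nabla_X Y)^s = -153/44, (nabla_X Y)^t = 2845/528


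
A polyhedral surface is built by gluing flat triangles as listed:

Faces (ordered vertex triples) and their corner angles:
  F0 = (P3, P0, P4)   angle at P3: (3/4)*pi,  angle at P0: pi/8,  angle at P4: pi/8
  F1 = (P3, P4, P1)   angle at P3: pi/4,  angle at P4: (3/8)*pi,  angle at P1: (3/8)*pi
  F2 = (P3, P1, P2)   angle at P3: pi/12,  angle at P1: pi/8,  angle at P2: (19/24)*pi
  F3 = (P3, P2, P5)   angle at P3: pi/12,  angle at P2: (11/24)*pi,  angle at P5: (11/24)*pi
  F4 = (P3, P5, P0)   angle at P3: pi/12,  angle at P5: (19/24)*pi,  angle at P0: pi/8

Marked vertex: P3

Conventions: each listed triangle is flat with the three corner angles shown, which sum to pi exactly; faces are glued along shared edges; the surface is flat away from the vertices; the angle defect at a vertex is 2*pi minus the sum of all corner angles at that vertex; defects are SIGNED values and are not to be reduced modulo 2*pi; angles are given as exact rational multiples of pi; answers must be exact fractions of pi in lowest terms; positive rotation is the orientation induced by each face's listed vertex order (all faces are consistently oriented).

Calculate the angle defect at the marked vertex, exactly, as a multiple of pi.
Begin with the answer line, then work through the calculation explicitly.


Answer: defect(P3) = (3/4)*pi

Sum of corner angles at P3: (5/4)*pi
defect = 2*pi - (5/4)*pi


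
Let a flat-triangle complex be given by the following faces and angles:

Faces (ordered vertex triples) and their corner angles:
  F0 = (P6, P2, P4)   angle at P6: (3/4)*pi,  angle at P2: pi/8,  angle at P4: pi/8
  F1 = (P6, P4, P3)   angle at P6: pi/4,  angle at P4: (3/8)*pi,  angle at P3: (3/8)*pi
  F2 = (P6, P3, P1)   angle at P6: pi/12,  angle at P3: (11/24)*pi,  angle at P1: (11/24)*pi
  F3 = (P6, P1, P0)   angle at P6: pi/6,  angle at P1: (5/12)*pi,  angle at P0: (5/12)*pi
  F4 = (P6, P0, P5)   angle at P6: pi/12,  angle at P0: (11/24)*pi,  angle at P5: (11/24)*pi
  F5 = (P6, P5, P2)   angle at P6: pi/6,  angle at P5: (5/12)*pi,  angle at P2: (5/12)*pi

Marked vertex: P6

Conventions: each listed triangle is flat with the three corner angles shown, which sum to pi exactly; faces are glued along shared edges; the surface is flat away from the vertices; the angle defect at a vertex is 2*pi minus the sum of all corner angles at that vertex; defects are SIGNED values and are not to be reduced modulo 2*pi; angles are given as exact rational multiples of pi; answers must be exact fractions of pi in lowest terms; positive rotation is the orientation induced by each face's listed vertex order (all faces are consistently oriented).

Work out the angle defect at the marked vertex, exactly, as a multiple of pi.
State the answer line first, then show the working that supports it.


Answer: defect(P6) = pi/2

Sum of corner angles at P6: (3/2)*pi
defect = 2*pi - (3/2)*pi


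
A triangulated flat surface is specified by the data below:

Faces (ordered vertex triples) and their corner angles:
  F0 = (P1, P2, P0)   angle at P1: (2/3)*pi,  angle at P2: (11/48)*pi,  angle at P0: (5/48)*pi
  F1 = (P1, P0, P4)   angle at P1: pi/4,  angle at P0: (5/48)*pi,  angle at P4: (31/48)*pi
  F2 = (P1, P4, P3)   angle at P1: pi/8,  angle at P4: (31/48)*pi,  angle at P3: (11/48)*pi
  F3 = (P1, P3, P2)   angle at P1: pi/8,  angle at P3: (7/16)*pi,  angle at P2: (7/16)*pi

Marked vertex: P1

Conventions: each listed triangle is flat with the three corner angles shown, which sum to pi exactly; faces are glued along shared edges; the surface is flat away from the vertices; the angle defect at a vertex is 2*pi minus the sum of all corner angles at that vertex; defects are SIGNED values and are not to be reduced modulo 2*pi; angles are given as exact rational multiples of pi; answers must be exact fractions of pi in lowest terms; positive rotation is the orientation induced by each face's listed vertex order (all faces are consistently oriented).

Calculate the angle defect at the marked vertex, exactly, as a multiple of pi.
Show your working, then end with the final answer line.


Sum of corner angles at P1: (7/6)*pi
defect = 2*pi - (7/6)*pi

Answer: defect(P1) = (5/6)*pi


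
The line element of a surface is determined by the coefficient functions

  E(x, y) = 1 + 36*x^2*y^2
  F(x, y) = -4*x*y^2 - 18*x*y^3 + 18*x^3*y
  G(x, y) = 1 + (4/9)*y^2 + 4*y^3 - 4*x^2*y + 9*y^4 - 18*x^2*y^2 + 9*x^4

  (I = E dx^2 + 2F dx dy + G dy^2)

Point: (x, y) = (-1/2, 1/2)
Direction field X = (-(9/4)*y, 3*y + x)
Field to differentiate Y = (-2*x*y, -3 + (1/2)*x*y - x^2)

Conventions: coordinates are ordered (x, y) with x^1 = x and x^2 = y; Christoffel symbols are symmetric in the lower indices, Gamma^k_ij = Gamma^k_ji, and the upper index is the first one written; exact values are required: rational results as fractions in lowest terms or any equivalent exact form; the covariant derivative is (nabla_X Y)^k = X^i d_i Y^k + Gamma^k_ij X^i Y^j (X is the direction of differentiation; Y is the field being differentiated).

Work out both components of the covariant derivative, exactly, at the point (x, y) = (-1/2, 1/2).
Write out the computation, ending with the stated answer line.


E = 13/4, F = 1/2, G = 10/9 at the point
E_x = -9, E_y = 9, F_x = 7/2, F_y = 13/2, G_x = 2, G_y = 22/9
EG - F^2 = 121/36;  g^inv = (36/121) * [[10/9, -1/2], [-1/2, 13/4]]
first-kind symbols [ij,l] = (1/2)(d_i g_jl + d_j g_il - d_l g_ij): [xx,x] = E_x/2 = -9/2, [xx,y] = F_x - E_y/2 = -1, [xy,x] = E_y/2 = 9/2, [xy,y] = G_x/2 = 1, [yy,x] = F_y - G_x/2 = 11/2, [yy,y] = G_y/2 = 11/9
Gamma^x_ij = (G*[ij,x] - F*[ij,y])/(EG - F^2), Gamma^y_ij = (E*[ij,y] - F*[ij,x])/(EG - F^2)
Gamma_xxx = -162/121, Gamma_xxy = 162/121, Gamma_xyy = 18/11, Gamma_yxx = -36/121, Gamma_yxy = 36/121, Gamma_yyy = 4/11
X = (-9/8, 1), Y = (1/2, -27/8) at the point

Answer: (nabla_X Y)^x = 12035/3872, (nabla_X Y)^y = -5567/3872


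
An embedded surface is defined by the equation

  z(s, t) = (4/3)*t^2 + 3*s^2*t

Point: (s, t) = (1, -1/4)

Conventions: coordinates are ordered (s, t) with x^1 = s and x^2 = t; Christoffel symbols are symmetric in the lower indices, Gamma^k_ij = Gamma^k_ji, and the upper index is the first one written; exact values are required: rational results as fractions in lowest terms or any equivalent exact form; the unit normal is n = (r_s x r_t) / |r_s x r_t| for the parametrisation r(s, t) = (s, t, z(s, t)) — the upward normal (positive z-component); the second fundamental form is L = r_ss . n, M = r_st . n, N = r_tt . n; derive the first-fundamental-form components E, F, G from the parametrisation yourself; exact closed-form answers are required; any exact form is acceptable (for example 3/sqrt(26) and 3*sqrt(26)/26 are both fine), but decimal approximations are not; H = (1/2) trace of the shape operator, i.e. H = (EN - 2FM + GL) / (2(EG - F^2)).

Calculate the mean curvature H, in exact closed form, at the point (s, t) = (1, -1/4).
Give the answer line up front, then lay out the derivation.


Answer: H = 4428*sqrt(313)/97969

z_s = -3/2, z_t = 7/3, z_ss = -3/2, z_st = 6, z_tt = 8/3
E = 13/4, F = -7/2, G = 58/9; answer radicand W^2 = 313/36
unnormalised second-form numerators: l = -3/2, m = 6, n = 8/3; L = l/sqrt(313/36), and similarly M = m/sqrt(W^2), N = n/sqrt(W^2)
H = (E*n - 2*F*m + G*l) / (2*(EG - F^2)*sqrt(W^2)); E*n - 2*F*m + G*l = 41, EG - F^2 = 313/36, so H = (738/313)/sqrt(313/36)


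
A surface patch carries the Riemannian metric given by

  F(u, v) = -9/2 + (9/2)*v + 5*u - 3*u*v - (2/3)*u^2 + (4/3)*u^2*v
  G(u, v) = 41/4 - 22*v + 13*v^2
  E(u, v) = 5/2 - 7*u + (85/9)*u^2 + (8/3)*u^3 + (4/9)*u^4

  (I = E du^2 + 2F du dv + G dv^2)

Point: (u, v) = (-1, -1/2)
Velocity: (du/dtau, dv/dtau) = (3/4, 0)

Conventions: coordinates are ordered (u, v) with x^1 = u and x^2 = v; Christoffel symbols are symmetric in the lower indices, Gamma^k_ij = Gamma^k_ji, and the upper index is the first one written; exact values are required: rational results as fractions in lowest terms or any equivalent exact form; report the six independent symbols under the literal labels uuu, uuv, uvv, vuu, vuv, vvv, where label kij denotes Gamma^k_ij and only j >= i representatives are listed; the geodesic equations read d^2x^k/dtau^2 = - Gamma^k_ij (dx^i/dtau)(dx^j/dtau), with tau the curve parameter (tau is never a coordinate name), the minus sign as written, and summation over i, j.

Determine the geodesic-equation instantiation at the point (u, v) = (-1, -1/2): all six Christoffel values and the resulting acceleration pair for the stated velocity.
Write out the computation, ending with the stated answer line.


E = 301/18, F = -175/12, G = 49/2 at the point
E_u = -59/3, E_v = 0, F_u = 55/6, F_v = 53/6, G_u = 0, G_v = -35
EG - F^2 = 9457/48;  g^inv = (48/9457) * [[49/2, 175/12], [175/12, 301/18]]
first-kind symbols [ij,l] = (1/2)(d_i g_jl + d_j g_il - d_l g_ij): [uu,u] = E_u/2 = -59/6, [uu,v] = F_u - E_v/2 = 55/6, [uv,u] = E_v/2 = 0, [uv,v] = G_u/2 = 0, [vv,u] = F_v - G_u/2 = 53/6, [vv,v] = G_v/2 = -35/2
Gamma^u_ij = (G*[ij,u] - F*[ij,v])/(EG - F^2), Gamma^v_ij = (E*[ij,v] - F*[ij,u])/(EG - F^2)
Gamma_uuu = -2206/4053, Gamma_uuv = 0, Gamma_uvv = -38/193, Gamma_vuu = 610/12159, Gamma_vuv = 0, Gamma_vvv = -3370/4053
d^2u/dtau^2 = -(Gamma_uuu*(3/4)^2 + 2*Gamma_uuv*(3/4)*(0) + Gamma_uvv*(0)^2) = 3309/10808
d^2v/dtau^2 = -(Gamma_vuu*(3/4)^2 + 2*Gamma_vuv*(3/4)*(0) + Gamma_vvv*(0)^2) = -305/10808

Answer: Gamma_uuu = -2206/4053, Gamma_uuv = 0, Gamma_uvv = -38/193, Gamma_vuu = 610/12159, Gamma_vuv = 0, Gamma_vvv = -3370/4053; accelerations (d^2u/dtau^2, d^2v/dtau^2) = (3309/10808, -305/10808)


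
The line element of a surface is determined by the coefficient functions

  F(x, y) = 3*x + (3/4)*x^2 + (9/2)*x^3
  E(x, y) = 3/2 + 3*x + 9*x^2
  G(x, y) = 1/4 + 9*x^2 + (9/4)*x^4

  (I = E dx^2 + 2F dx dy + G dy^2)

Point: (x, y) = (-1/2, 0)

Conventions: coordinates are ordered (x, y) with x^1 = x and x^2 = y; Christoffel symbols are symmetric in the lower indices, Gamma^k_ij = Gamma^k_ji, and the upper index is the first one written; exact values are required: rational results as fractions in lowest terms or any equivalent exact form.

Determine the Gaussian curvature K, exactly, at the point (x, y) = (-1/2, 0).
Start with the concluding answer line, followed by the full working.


Answer: K = 3872/1587

E = 9/4, F = -15/8, G = 169/64, EG - F^2 = 621/256 at the point
E_x = -6, E_y = 0, F_x = 45/8, F_y = 0, G_x = -81/8, G_y = 0
E_yy = 0, F_xy = 0, G_xx = 99/4
The intrinsic route: Brioschi's K = (det M1 - det M2)/(EG - F^2)^2.
M1 = [[-E_yy/2 + F_xy - G_xx/2, E_x/2, F_x - E_y/2], [F_y - G_x/2, E, F], [G_y/2, F, G]] = [[-99/8, -3, 45/8], [81/16, 9/4, -15/8], [0, -15/8, 169/64]]; det M1 = -88695/2048
M2 = [[0, E_y/2, G_x/2], [E_y/2, E, F], [G_x/2, F, G]] = [[0, 0, -81/16], [0, 9/4, -15/8], [-81/16, -15/8, 169/64]]; det M2 = -59049/1024
det M1 - det M2 = 29403/2048; K = 29403/2048 / (621/256)^2 = 3872/1587


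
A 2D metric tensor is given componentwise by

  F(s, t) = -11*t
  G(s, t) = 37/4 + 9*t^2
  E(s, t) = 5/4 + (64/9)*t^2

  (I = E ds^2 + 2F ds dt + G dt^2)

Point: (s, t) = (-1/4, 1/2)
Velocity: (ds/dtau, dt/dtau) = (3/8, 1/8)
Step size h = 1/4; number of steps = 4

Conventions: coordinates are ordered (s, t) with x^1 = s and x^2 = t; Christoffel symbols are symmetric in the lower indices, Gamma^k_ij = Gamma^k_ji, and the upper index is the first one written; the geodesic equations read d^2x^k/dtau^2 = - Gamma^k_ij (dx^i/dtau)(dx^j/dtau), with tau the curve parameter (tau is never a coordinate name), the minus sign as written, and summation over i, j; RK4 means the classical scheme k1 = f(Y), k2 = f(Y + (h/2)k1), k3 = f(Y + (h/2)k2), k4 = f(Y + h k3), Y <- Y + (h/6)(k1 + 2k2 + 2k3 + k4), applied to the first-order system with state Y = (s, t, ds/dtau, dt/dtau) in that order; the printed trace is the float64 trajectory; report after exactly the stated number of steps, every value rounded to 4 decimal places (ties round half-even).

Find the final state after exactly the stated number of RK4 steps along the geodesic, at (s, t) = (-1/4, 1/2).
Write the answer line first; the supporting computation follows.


Answer: s = 0.1735, t = 0.6716, ds/dtau = 0.4405, dt/dtau = 0.2051

f(Y) = (ds/dtau, dt/dtau, -Gamma^s_ij Y'^i Y'^j, -Gamma^t_ij Y'^i Y'^j) with the Gammas evaluated at the stage position; h = 0.250000; intermediate values shown to 6 dp
step 0: s = -0.2500, t = 0.5000, ds/dtau = 0.3750, dt/dtau = 0.1250
step 1:
  k1: at (s, t) = (-0.250000, 0.500000), (ds/dtau, dt/dtau) = (0.375000, 0.125000); Gamma_sss = -4.279635, Gamma_sst = 8.948328, Gamma_stt = -22.267477, Gamma_tss = -2.355961, Gamma_tst = 4.279635, Gamma_ttt = -10.258359; k1 = (0.375000, 0.125000, 0.110847, 0.090378)
  k2: at (s, t) = (-0.203125, 0.515625), (ds/dtau, dt/dtau) = (0.388856, 0.136297); Gamma_sss = -4.731323, Gamma_sst = 9.712124, Gamma_stt = -23.148292, Gamma_tss = -2.619824, Gamma_tst = 4.731323, Gamma_ttt = -10.878255; k2 = (0.388856, 0.136297, 0.115958, 0.096705)
  k3: at (s, t) = (-0.201393, 0.517037), (ds/dtau, dt/dtau) = (0.389495, 0.137088); Gamma_sss = -4.772868, Gamma_sst = 9.781659, Gamma_stt = -23.224167, Gamma_tss = -2.644312, Gamma_tst = 4.772868, Gamma_ttt = -10.932788; k3 = (0.389495, 0.137088, 0.115943, 0.096924)
  k4: at (s, t) = (-0.152626, 0.534272), (ds/dtau, dt/dtau) = (0.403986, 0.149231); Gamma_sss = -5.284193, Gamma_sst = 10.626860, Gamma_stt = -24.080086, Gamma_tss = -2.949012, Gamma_tst = 5.284193, Gamma_ttt = -11.566952; k4 = (0.403986, 0.149231, 0.117338, 0.101748)
  Y <- Y + (h/6)(k1 + 2k2 + 2k3 + k4): s = -0.1527, t = 0.5342, ds/dtau = 0.4038, dt/dtau = 0.1491
step 2:
  k1: at (s, t) = (-0.152680, 0.534208), (ds/dtau, dt/dtau) = (0.403833, 0.149141); Gamma_sss = -5.282302, Gamma_sst = 10.623773, Gamma_stt = -24.077204, Gamma_tss = -2.947873, Gamma_tst = 5.282302, Gamma_ttt = -11.564740; k1 = (0.403833, 0.149141, 0.117295, 0.101692)
  k2: at (s, t) = (-0.102201, 0.552851), (ds/dtau, dt/dtau) = (0.418495, 0.161853); Gamma_sss = -5.829242, Gamma_sst = 11.503272, Gamma_stt = -24.808475, Gamma_tss = -3.281541, Gamma_tst = 5.829242, Gamma_ttt = -12.156995; k2 = (0.418495, 0.161853, 0.112474, 0.103509)
  k3: at (s, t) = (-0.100368, 0.554440), (ds/dtau, dt/dtau) = (0.417892, 0.162080); Gamma_sss = -5.874735, Gamma_sst = 11.575077, Gamma_stt = -24.858991, Gamma_tss = -3.309725, Gamma_tst = 5.874735, Gamma_ttt = -12.201508; k3 = (0.417892, 0.162080, 0.110967, 0.102708)
  k4: at (s, t) = (-0.048207, 0.574728), (ds/dtau, dt/dtau) = (0.431574, 0.174818); Gamma_sss = -6.426142, Gamma_sst = 12.424136, Gamma_stt = -25.306341, Gamma_tss = -3.658167, Gamma_tst = 6.426142, Gamma_ttt = -12.666022; k4 = (0.431574, 0.174818, 0.095579, 0.098782)
  Y <- Y + (h/6)(k1 + 2k2 + 2k3 + k4): s = -0.0482, t = 0.5747, ds/dtau = 0.4313, dt/dtau = 0.1747
step 3:
  k1: at (s, t) = (-0.048172, 0.574701), (ds/dtau, dt/dtau) = (0.431323, 0.174679); Gamma_sss = -6.425447, Gamma_sst = 12.423096, Gamma_stt = -25.306007, Gamma_tss = -3.657719, Gamma_tst = 6.425447, Gamma_ttt = -12.665541; k1 = (0.431323, 0.174679, 0.095554, 0.098715)
  k2: at (s, t) = (0.005743, 0.596536), (ds/dtau, dt/dtau) = (0.443267, 0.187018); Gamma_sss = -6.925592, Gamma_sst = 13.142895, Gamma_stt = -25.315586, Gamma_tss = -3.990063, Gamma_tst = 6.925592, Gamma_ttt = -12.908803; k2 = (0.443267, 0.187018, 0.067147, 0.087236)
  k3: at (s, t) = (0.007236, 0.598078), (ds/dtau, dt/dtau) = (0.439716, 0.185583); Gamma_sss = -6.956047, Gamma_sst = 13.184179, Gamma_stt = -25.295928, Gamma_tss = -4.011128, Gamma_tst = 6.956047, Gamma_ttt = -12.914596; k3 = (0.439716, 0.185583, 0.064411, 0.085064)
  k4: at (s, t) = (0.061757, 0.621097), (ds/dtau, dt/dtau) = (0.447425, 0.195945); Gamma_sss = -7.317533, Gamma_sst = 13.625831, Gamma_stt = -24.674606, Gamma_tss = -4.276937, Gamma_tst = 7.317533, Gamma_ttt = -12.811708; k4 = (0.447425, 0.195945, 0.023087, 0.065029)
  Y <- Y + (h/6)(k1 + 2k2 + 2k3 + k4): s = 0.0620, t = 0.6212, ds/dtau = 0.4472, dt/dtau = 0.1959
step 4:
  k1: at (s, t) = (0.062024, 0.621194), (ds/dtau, dt/dtau) = (0.447229, 0.195860); Gamma_sss = -7.318661, Gamma_sst = 13.626965, Gamma_stt = -24.670706, Gamma_tss = -4.277846, Gamma_tst = 7.318661, Gamma_ttt = -12.810522; k1 = (0.447229, 0.195860, 0.022942, 0.064909)
  k2: at (s, t) = (0.117928, 0.645676), (ds/dtau, dt/dtau) = (0.450097, 0.203974); Gamma_sss = -7.489787, Gamma_sst = 13.711178, Gamma_stt = -23.369207, Gamma_tss = -4.444460, Gamma_tst = 7.489787, Gamma_ttt = -12.318589; k2 = (0.450097, 0.203974, -0.027972, 0.037666)
  k3: at (s, t) = (0.118286, 0.646691), (ds/dtau, dt/dtau) = (0.443733, 0.200568); Gamma_sss = -7.491966, Gamma_sst = 13.706082, Gamma_stt = -23.302742, Gamma_tss = -4.448598, Gamma_tst = 7.491966, Gamma_ttt = -12.290424; k3 = (0.443733, 0.200568, -0.027074, 0.036788)
  k4: at (s, t) = (0.172957, 0.671336), (ds/dtau, dt/dtau) = (0.440461, 0.205057); Gamma_sss = -7.430587, Gamma_sst = 13.388919, Gamma_stt = -21.446069, Gamma_tss = -4.482605, Gamma_tst = 7.430587, Gamma_ttt = -11.448072; k4 = (0.440461, 0.205057, -0.075214, 0.008769)
  Y <- Y + (h/6)(k1 + 2k2 + 2k3 + k4): s = 0.1735, t = 0.6716, ds/dtau = 0.4405, dt/dtau = 0.2051


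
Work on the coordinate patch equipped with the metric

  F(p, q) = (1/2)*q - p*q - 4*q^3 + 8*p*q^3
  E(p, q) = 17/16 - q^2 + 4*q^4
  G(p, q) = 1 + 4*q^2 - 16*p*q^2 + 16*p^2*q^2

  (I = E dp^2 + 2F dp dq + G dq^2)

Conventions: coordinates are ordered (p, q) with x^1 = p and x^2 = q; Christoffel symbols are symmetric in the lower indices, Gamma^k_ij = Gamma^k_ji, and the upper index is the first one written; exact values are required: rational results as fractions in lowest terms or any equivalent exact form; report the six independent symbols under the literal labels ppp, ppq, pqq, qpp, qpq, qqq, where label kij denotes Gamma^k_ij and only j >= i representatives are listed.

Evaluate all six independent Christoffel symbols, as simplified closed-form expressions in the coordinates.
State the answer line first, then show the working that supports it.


Answer: Gamma_ppp = 0, Gamma_ppq = (128*q^3 - 16*q)/(256*p^2*q^2 - 256*p*q^2 + 64*q^4 + 48*q^2 + 17), Gamma_pqq = (128*p*q^2 - 16*p - 64*q^2 + 8)/(256*p^2*q^2 - 256*p*q^2 + 64*q^4 + 48*q^2 + 17), Gamma_qpp = 0, Gamma_qpq = (256*p*q^2 - 128*q^2)/(256*p^2*q^2 - 256*p*q^2 + 64*q^4 + 48*q^2 + 17), Gamma_qqq = (256*p^2*q - 256*p*q + 64*q)/(256*p^2*q^2 - 256*p*q^2 + 64*q^4 + 48*q^2 + 17)

E = 17/16 - q^2 + 4*q^4; F = (1/2)*q - p*q - 4*q^3 + 8*p*q^3; G = 1 + 4*q^2 - 16*p*q^2 + 16*p^2*q^2
Gamma^k_ij = (1/2) g^{kl} (d_i g_jl + d_j g_il - d_l g_ij), with g^inv = (1/(EG-F^2)) [[G, -F], [-F, E]]
first partials: E_p = 0, E_q = -2*q + 16*q^3, F_p = -q + 8*q^3, F_q = 1/2 - p - 12*q^2 + 24*p*q^2, G_p = -16*q^2 + 32*p*q^2, G_q = 8*q - 32*p*q + 32*p^2*q
D = EG - F^2 = 17/16 + 3*q^2 - 16*p*q^2 + 4*q^4 + 16*p^2*q^2
expanded: Gamma^p_pp = (G E_p - 2F F_p + F E_q)/(2D), Gamma^p_pq = (G E_q - F G_p)/(2D), Gamma^p_qq = (2G F_q - G G_p - F G_q)/(2D), Gamma^q_pp = (2E F_p - E E_q - F E_p)/(2D), Gamma^q_pq = (E G_p - F E_q)/(2D), Gamma^q_qq = (E G_q - 2F F_q + F G_p)/(2D); substitute and cancel common factors


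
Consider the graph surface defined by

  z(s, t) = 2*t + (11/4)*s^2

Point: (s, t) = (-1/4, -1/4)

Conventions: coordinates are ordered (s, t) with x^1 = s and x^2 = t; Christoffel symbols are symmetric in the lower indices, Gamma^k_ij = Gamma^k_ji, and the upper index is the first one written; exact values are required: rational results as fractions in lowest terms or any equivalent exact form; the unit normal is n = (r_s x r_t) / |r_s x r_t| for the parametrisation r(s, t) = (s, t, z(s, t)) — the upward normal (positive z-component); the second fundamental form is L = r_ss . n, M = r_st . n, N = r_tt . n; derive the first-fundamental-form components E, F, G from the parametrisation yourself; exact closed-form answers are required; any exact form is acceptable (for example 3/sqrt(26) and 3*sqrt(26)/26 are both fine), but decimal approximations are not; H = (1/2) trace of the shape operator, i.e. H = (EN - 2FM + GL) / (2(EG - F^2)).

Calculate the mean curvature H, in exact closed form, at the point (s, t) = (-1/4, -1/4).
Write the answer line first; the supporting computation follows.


Answer: H = 7040/9261

z_s = -11/8, z_t = 2, z_ss = 11/2, z_st = 0, z_tt = 0
E = 185/64, F = -11/4, G = 5; answer radicand W^2 = 441/64
unnormalised second-form numerators: l = 11/2, m = 0, n = 0; L = l/sqrt(441/64), and similarly M = m/sqrt(W^2), N = n/sqrt(W^2)
H = (E*n - 2*F*m + G*l) / (2*(EG - F^2)*sqrt(W^2)); E*n - 2*F*m + G*l = 55/2, EG - F^2 = 441/64, so H = (880/441)/sqrt(441/64)


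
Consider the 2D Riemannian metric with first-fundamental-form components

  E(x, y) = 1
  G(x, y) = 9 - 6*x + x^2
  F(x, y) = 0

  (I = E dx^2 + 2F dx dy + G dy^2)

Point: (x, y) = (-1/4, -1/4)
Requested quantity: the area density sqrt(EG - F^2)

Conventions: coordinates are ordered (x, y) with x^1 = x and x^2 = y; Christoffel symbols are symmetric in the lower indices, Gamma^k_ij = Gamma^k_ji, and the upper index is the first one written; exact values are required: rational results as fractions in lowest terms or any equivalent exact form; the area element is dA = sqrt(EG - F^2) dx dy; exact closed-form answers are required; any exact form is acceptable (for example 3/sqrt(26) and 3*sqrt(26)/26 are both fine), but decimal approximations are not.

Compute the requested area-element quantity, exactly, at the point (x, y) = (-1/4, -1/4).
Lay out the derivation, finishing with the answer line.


E = 1, F = 0, G = 169/16; EG - F^2 = 169/16

Answer: sqrt(EG - F^2) = 13/4


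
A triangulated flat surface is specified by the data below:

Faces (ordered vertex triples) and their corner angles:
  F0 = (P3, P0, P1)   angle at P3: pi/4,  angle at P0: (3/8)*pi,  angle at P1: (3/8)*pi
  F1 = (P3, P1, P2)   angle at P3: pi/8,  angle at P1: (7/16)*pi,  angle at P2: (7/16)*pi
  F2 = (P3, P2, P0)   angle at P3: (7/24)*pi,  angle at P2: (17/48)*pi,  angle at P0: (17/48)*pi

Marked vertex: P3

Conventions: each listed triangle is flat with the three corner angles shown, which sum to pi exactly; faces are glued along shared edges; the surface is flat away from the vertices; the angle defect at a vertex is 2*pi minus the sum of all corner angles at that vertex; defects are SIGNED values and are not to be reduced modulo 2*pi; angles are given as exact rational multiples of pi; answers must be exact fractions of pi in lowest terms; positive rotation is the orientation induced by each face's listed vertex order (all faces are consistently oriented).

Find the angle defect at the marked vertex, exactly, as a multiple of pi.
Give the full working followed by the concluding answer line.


Sum of corner angles at P3: (2/3)*pi
defect = 2*pi - (2/3)*pi

Answer: defect(P3) = (4/3)*pi


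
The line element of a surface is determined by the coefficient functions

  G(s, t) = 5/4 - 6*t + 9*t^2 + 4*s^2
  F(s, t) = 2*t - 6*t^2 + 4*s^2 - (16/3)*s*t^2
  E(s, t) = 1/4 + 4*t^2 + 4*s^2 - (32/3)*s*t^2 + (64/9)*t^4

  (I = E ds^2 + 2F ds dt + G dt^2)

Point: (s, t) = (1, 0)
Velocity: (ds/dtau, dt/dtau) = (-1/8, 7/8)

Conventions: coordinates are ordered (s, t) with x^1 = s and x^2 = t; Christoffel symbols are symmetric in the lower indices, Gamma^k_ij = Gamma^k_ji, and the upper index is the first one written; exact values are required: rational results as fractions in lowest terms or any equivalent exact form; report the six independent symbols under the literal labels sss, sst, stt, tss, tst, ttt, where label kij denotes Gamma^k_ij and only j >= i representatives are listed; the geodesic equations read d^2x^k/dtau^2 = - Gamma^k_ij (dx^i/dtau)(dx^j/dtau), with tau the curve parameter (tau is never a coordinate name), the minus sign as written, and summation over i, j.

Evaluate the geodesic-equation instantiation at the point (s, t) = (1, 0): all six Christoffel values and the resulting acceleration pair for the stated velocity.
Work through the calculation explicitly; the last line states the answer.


E = 17/4, F = 4, G = 21/4 at the point
E_s = 8, E_t = 0, F_s = 8, F_t = 2, G_s = 8, G_t = -6
EG - F^2 = 101/16;  g^inv = (16/101) * [[21/4, -4], [-4, 17/4]]
first-kind symbols [ij,l] = (1/2)(d_i g_jl + d_j g_il - d_l g_ij): [ss,s] = E_s/2 = 4, [ss,t] = F_s - E_t/2 = 8, [st,s] = E_t/2 = 0, [st,t] = G_s/2 = 4, [tt,s] = F_t - G_s/2 = -2, [tt,t] = G_t/2 = -3
Gamma^s_ij = (G*[ij,s] - F*[ij,t])/(EG - F^2), Gamma^t_ij = (E*[ij,t] - F*[ij,s])/(EG - F^2)
Gamma_sss = -176/101, Gamma_sst = -256/101, Gamma_stt = 24/101, Gamma_tss = 288/101, Gamma_tst = 272/101, Gamma_ttt = -76/101
d^2s/dtau^2 = -(Gamma_sss*(-1/8)^2 + 2*Gamma_sst*(-1/8)*(7/8) + Gamma_stt*(7/8)^2) = -573/808
d^2t/dtau^2 = -(Gamma_tss*(-1/8)^2 + 2*Gamma_tst*(-1/8)*(7/8) + Gamma_ttt*(7/8)^2) = 1811/1616

Answer: Gamma_sss = -176/101, Gamma_sst = -256/101, Gamma_stt = 24/101, Gamma_tss = 288/101, Gamma_tst = 272/101, Gamma_ttt = -76/101; accelerations (d^2s/dtau^2, d^2t/dtau^2) = (-573/808, 1811/1616)


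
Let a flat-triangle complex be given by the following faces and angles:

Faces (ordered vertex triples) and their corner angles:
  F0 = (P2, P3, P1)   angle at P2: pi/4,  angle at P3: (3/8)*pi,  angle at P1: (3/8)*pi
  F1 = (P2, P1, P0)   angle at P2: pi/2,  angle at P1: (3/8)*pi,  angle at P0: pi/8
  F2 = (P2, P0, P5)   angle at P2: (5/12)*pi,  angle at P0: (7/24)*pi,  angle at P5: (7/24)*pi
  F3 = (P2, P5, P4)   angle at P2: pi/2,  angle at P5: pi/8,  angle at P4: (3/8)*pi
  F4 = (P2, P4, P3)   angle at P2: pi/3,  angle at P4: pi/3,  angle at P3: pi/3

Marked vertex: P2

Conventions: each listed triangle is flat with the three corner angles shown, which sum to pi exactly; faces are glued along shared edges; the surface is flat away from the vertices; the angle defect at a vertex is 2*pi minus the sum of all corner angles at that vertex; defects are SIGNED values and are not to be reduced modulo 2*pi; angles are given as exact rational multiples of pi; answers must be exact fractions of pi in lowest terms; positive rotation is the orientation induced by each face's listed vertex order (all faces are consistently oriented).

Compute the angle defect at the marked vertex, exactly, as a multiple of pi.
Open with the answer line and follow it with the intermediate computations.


Answer: defect(P2) = 0

Sum of corner angles at P2: 2*pi
defect = 2*pi - 2*pi


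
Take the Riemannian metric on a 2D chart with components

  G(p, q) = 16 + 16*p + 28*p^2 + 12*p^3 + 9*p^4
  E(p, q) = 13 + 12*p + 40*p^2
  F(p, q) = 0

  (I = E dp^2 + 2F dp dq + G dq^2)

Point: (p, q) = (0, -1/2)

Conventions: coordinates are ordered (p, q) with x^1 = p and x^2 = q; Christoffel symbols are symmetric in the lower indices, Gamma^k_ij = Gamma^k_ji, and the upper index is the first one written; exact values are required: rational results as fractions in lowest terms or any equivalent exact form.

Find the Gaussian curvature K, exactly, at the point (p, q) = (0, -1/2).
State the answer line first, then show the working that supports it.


Answer: K = -33/338

E = 13, F = 0, G = 16, EG - F^2 = 208 at the point
E_p = 12, E_q = 0, F_p = 0, F_q = 0, G_p = 16, G_q = 0
E_qq = 0, F_pq = 0, G_pp = 56
Using the Brioschi determinant formula for K from the metric derivatives:
M1 = [[-E_qq/2 + F_pq - G_pp/2, E_p/2, F_p - E_q/2], [F_q - G_p/2, E, F], [G_q/2, F, G]] = [[-28, 6, 0], [-8, 13, 0], [0, 0, 16]]; det M1 = -5056
M2 = [[0, E_q/2, G_p/2], [E_q/2, E, F], [G_p/2, F, G]] = [[0, 0, 8], [0, 13, 0], [8, 0, 16]]; det M2 = -832
det M1 - det M2 = -4224; K = -4224 / (208)^2 = -33/338


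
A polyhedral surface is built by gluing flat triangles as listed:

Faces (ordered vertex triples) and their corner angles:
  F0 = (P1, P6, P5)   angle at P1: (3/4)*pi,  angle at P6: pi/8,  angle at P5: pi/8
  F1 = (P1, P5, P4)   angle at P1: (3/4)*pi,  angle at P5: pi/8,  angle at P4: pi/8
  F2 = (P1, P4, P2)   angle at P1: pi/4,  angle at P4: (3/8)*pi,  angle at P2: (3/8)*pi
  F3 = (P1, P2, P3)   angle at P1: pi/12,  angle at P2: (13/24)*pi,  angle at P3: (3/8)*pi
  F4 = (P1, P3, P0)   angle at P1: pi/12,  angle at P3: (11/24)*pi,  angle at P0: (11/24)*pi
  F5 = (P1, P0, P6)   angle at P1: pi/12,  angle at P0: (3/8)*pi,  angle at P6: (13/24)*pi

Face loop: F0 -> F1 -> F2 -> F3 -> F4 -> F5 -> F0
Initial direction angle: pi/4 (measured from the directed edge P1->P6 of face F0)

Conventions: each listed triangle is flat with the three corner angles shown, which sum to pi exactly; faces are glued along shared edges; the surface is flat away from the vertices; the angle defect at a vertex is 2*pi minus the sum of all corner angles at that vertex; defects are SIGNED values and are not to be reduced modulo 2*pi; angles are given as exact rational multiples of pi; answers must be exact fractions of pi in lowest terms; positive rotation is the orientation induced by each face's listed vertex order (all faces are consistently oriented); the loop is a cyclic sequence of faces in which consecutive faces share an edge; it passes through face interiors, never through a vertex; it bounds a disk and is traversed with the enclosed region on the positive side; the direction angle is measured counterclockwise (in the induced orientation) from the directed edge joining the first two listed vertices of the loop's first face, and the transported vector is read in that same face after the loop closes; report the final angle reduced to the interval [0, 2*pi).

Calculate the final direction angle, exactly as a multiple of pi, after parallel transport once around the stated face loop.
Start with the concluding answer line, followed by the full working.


Answer: final direction angle = pi/4

enclosed vertex P1: corner angles sum to 2*pi, defect = 2*pi - 2*pi = 0
final direction = starting direction + enclosed defect total, reduced mod 2*pi (induced orientation)
final angle = pi/4 + 0 = pi/4 (mod 2*pi)
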